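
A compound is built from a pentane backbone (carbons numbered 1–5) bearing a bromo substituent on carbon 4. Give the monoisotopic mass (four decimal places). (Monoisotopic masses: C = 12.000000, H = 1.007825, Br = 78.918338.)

Atom tally by fragment:
  CH3 → C:1 H:3
  CH2 → C:1 H:2
  CH2 → C:1 H:2
  CH(Br) → C:1 H:1 Br:1
  CH3 → C:1 H:3
Element totals:
  C: 5
  H: 11
  Br: 1
Molecular formula: C5H11Br.
  M = 5(12.0) + 11(1.007825) + 78.918338
    = 60.000000 + 11.086075 + 78.918338 = 150.004413

150.0044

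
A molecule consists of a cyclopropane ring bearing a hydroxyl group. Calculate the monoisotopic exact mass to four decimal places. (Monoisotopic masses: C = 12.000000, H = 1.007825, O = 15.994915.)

Atom tally by fragment:
  cyclopropane ring core → C:3 H:6
  (− 1 ring H displaced by substituents)
  + OH → O:1 H:1
Element totals:
  C: 3
  H: 6
  O: 1
Molecular formula: C3H6O.
  M = 3(12.0) + 6(1.007825) + 15.994915
    = 36.000000 + 6.046950 + 15.994915 = 58.041865

58.0419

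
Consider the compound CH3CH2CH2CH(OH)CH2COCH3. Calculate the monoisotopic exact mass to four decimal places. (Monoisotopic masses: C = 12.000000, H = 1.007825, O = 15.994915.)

130.0994

Atom tally by fragment:
  CH3 → C:1 H:3
  CH2 → C:1 H:2
  CH2 → C:1 H:2
  CH(OH) → C:1 H:2 O:1
  CH2COCH3 → C:3 H:5 O:1
Element totals:
  C: 7
  H: 14
  O: 2
Molecular formula: C7H14O2.
  M = 7(12.0) + 14(1.007825) + 2(15.994915)
    = 84.000000 + 14.109550 + 31.989830 = 130.099380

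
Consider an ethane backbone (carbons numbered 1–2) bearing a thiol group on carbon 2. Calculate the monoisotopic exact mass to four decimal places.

Atom tally by fragment:
  CH3 → C:1 H:3
  CH2SH → C:1 H:3 S:1
Element totals:
  C: 2
  H: 6
  S: 1
Molecular formula: C2H6S.
  M = 2(12.0) + 6(1.007825) + 31.972071
    = 24.000000 + 6.046950 + 31.972071 = 62.019021

62.0190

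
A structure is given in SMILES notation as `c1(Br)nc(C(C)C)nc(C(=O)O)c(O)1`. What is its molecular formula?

C8H9BrN2O3

Atom tally by fragment:
  pyrimidine ring core → C:4 H:4 N:2
  (− 4 ring H displaced by substituents)
  + Br → Br:1
  + CH(CH3)2 → C:3 H:7
  + COOH → C:1 H:1 O:2
  + OH → O:1 H:1
Element totals:
  C: 8
  H: 9
  Br: 1
  N: 2
  O: 3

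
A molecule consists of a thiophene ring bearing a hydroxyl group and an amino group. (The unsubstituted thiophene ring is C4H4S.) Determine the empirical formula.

Atom tally by fragment:
  thiophene ring core → C:4 H:4 S:1
  (− 2 ring H displaced by substituents)
  + OH → O:1 H:1
  + NH2 → N:1 H:2
Element totals:
  C: 4
  H: 5
  N: 1
  O: 1
  S: 1
Molecular formula: C4H5NOS.
gcd of subscripts (4, 5, 1, 1, 1) = 1, so the empirical formula equals the molecular formula.

C4H5NOS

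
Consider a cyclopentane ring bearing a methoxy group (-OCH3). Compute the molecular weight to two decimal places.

Atom tally by fragment:
  cyclopentane ring core → C:5 H:10
  (− 1 ring H displaced by substituents)
  + OCH3 → C:1 H:3 O:1
Element totals:
  C: 6
  H: 12
  O: 1
Molecular formula: C6H12O.
  M = 6(12.011) + 12(1.008) + 15.999
    = 72.066 + 12.096 + 15.999 = 100.161

100.16 g/mol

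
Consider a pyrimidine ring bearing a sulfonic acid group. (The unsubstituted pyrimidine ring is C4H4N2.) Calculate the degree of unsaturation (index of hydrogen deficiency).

Atom tally by fragment:
  pyrimidine ring core → C:4 H:4 N:2
  (− 1 ring H displaced by substituents)
  + SO3H → S:1 O:3 H:1
Element totals:
  C: 4
  H: 4
  N: 2
  O: 3
  S: 1
Molecular formula: C4H4N2O3S.
DoU = (2C + 2 + N − H − X) / 2 = (2·4 + 2 + 2 − 4 − 0) / 2 = 4.

4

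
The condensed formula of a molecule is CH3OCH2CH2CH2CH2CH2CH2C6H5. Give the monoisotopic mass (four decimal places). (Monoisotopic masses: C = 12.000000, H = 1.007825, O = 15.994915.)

192.1514

Atom tally by fragment:
  CH3OCH2 → C:2 H:5 O:1
  CH2 → C:1 H:2
  CH2 → C:1 H:2
  CH2 → C:1 H:2
  CH2 → C:1 H:2
  CH2C6H5 → C:7 H:7
Element totals:
  C: 13
  H: 20
  O: 1
Molecular formula: C13H20O.
  M = 13(12.0) + 20(1.007825) + 15.994915
    = 156.000000 + 20.156500 + 15.994915 = 192.151415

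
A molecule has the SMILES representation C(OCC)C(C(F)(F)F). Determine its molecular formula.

Atom tally by fragment:
  C2H5OCH2 → C:3 H:7 O:1
  CH2CF3 → C:2 H:2 F:3
Element totals:
  C: 5
  H: 9
  F: 3
  O: 1

C5H9F3O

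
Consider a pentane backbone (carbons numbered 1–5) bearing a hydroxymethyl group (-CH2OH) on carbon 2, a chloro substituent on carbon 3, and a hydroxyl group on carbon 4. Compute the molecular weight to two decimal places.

Atom tally by fragment:
  CH3 → C:1 H:3
  CH(CH2OH) → C:2 H:4 O:1
  CH(Cl) → C:1 H:1 Cl:1
  CH(OH) → C:1 H:2 O:1
  CH3 → C:1 H:3
Element totals:
  C: 6
  H: 13
  Cl: 1
  O: 2
Molecular formula: C6H13ClO2.
  M = 6(12.011) + 13(1.008) + 35.45 + 2(15.999)
    = 72.066 + 13.104 + 35.450 + 31.998 = 152.618

152.62 g/mol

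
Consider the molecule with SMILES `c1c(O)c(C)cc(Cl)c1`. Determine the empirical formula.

Atom tally by fragment:
  benzene ring core → C:6 H:6
  (− 3 ring H displaced by substituents)
  + OH → O:1 H:1
  + CH3 → C:1 H:3
  + Cl → Cl:1
Element totals:
  C: 7
  H: 7
  Cl: 1
  O: 1
Molecular formula: C7H7ClO.
gcd of subscripts (7, 1, 7, 1) = 1, so the empirical formula equals the molecular formula.

C7H7ClO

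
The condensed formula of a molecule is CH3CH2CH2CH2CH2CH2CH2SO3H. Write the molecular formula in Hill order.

Atom tally by fragment:
  CH3 → C:1 H:3
  CH2 → C:1 H:2
  CH2 → C:1 H:2
  CH2 → C:1 H:2
  CH2 → C:1 H:2
  CH2 → C:1 H:2
  CH2SO3H → C:1 H:3 S:1 O:3
Element totals:
  C: 7
  H: 16
  O: 3
  S: 1

C7H16O3S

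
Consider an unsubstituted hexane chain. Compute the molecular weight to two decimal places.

Atom tally by fragment:
  CH3 → C:1 H:3
  CH2 → C:1 H:2
  CH2 → C:1 H:2
  CH2 → C:1 H:2
  CH2 → C:1 H:2
  CH3 → C:1 H:3
Element totals:
  C: 6
  H: 14
Molecular formula: C6H14.
  M = 6(12.011) + 14(1.008)
    = 72.066 + 14.112 = 86.178

86.18 g/mol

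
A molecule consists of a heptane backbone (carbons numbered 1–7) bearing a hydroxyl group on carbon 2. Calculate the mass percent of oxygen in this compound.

13.77%

Atom tally by fragment:
  CH3 → C:1 H:3
  CH(OH) → C:1 H:2 O:1
  CH2 → C:1 H:2
  CH2 → C:1 H:2
  CH2 → C:1 H:2
  CH2 → C:1 H:2
  CH3 → C:1 H:3
Element totals:
  C: 7
  H: 16
  O: 1
Molecular formula: C7H16O.
Molar mass = 116.204 g/mol.
Mass from O: 1 × 15.999 = 15.999 g/mol.
%O = 15.999 / 116.204 × 100 = 13.77%.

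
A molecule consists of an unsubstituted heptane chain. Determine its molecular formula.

C7H16

Atom tally by fragment:
  CH3 → C:1 H:3
  CH2 → C:1 H:2
  CH2 → C:1 H:2
  CH2 → C:1 H:2
  CH2 → C:1 H:2
  CH2 → C:1 H:2
  CH3 → C:1 H:3
Element totals:
  C: 7
  H: 16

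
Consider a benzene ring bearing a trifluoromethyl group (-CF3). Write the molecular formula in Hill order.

C7H5F3

Atom tally by fragment:
  benzene ring core → C:6 H:6
  (− 1 ring H displaced by substituents)
  + CF3 → C:1 F:3
Element totals:
  C: 7
  H: 5
  F: 3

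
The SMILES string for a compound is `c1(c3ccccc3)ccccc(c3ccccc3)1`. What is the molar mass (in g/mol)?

Atom tally by fragment:
  benzene ring core → C:6 H:6
  (− 2 ring H displaced by substituents)
  + C6H5 → C:6 H:5
  + C6H5 → C:6 H:5
Element totals:
  C: 18
  H: 14
Molecular formula: C18H14.
  M = 18(12.011) + 14(1.008)
    = 216.198 + 14.112 = 230.310

230.31 g/mol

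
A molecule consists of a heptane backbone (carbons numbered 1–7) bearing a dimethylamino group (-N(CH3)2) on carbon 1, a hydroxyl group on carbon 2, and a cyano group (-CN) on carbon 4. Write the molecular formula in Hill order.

Atom tally by fragment:
  (CH3)2NCH2 → C:3 H:8 N:1
  CH(OH) → C:1 H:2 O:1
  CH2 → C:1 H:2
  CH(CN) → C:2 H:1 N:1
  CH2 → C:1 H:2
  CH2 → C:1 H:2
  CH3 → C:1 H:3
Element totals:
  C: 10
  H: 20
  N: 2
  O: 1

C10H20N2O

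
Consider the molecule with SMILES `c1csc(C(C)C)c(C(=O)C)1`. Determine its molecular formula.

C9H12OS

Atom tally by fragment:
  thiophene ring core → C:4 H:4 S:1
  (− 2 ring H displaced by substituents)
  + CH(CH3)2 → C:3 H:7
  + COCH3 → C:2 H:3 O:1
Element totals:
  C: 9
  H: 12
  O: 1
  S: 1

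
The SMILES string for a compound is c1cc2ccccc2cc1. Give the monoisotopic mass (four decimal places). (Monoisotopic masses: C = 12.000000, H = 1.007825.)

128.0626

Atom tally by fragment:
  naphthalene ring system core → C:10 H:8
Element totals:
  C: 10
  H: 8
Molecular formula: C10H8.
  M = 10(12.0) + 8(1.007825)
    = 120.000000 + 8.062600 = 128.062600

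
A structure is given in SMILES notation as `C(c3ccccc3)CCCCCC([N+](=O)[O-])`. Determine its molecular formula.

Atom tally by fragment:
  C6H5CH2 → C:7 H:7
  CH2 → C:1 H:2
  CH2 → C:1 H:2
  CH2 → C:1 H:2
  CH2 → C:1 H:2
  CH2 → C:1 H:2
  CH2NO2 → C:1 H:2 N:1 O:2
Element totals:
  C: 13
  H: 19
  N: 1
  O: 2

C13H19NO2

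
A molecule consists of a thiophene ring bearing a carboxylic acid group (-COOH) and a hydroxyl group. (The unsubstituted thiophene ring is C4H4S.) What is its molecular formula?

C5H4O3S

Atom tally by fragment:
  thiophene ring core → C:4 H:4 S:1
  (− 2 ring H displaced by substituents)
  + COOH → C:1 H:1 O:2
  + OH → O:1 H:1
Element totals:
  C: 5
  H: 4
  O: 3
  S: 1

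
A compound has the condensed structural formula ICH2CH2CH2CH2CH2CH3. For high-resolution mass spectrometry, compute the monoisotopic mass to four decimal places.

212.0062

Atom tally by fragment:
  ICH2 → C:1 H:2 I:1
  CH2 → C:1 H:2
  CH2 → C:1 H:2
  CH2 → C:1 H:2
  CH2 → C:1 H:2
  CH3 → C:1 H:3
Element totals:
  C: 6
  H: 13
  I: 1
Molecular formula: C6H13I.
  M = 6(12.0) + 13(1.007825) + 126.904472
    = 72.000000 + 13.101725 + 126.904472 = 212.006197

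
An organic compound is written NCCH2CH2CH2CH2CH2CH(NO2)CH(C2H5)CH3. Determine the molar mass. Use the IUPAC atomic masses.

212.29 g/mol

Atom tally by fragment:
  NCCH2 → C:2 H:2 N:1
  CH2 → C:1 H:2
  CH2 → C:1 H:2
  CH2 → C:1 H:2
  CH2 → C:1 H:2
  CH(NO2) → C:1 H:1 N:1 O:2
  CH(C2H5) → C:3 H:6
  CH3 → C:1 H:3
Element totals:
  C: 11
  H: 20
  N: 2
  O: 2
Molecular formula: C11H20N2O2.
  M = 11(12.011) + 20(1.008) + 2(14.007) + 2(15.999)
    = 132.121 + 20.160 + 28.014 + 31.998 = 212.293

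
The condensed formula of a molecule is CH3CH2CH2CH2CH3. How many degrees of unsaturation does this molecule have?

0

Element totals:
  C: 5
  H: 12
Molecular formula: C5H12.
DoU = (2C + 2 + N − H − X) / 2 = (2·5 + 2 + 0 − 12 − 0) / 2 = 0.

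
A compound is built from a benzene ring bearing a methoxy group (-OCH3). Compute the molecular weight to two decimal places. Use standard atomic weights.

Atom tally by fragment:
  benzene ring core → C:6 H:6
  (− 1 ring H displaced by substituents)
  + OCH3 → C:1 H:3 O:1
Element totals:
  C: 7
  H: 8
  O: 1
Molecular formula: C7H8O.
  M = 7(12.011) + 8(1.008) + 15.999
    = 84.077 + 8.064 + 15.999 = 108.140

108.14 g/mol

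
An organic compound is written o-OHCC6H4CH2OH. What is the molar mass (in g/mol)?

Element totals:
  C: 8
  H: 8
  O: 2
Molecular formula: C8H8O2.
  M = 8(12.011) + 8(1.008) + 2(15.999)
    = 96.088 + 8.064 + 31.998 = 136.150

136.15 g/mol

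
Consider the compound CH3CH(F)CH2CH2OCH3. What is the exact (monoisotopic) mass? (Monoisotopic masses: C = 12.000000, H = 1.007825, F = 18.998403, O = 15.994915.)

Atom tally by fragment:
  CH3 → C:1 H:3
  CH(F) → C:1 H:1 F:1
  CH2 → C:1 H:2
  CH2OCH3 → C:2 H:5 O:1
Element totals:
  C: 5
  H: 11
  F: 1
  O: 1
Molecular formula: C5H11FO.
  M = 5(12.0) + 11(1.007825) + 18.998403 + 15.994915
    = 60.000000 + 11.086075 + 18.998403 + 15.994915 = 106.079393

106.0794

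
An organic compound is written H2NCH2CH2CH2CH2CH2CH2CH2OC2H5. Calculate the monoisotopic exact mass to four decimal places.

Element totals:
  C: 9
  H: 21
  N: 1
  O: 1
Molecular formula: C9H21NO.
  M = 9(12.0) + 21(1.007825) + 14.003074 + 15.994915
    = 108.000000 + 21.164325 + 14.003074 + 15.994915 = 159.162314

159.1623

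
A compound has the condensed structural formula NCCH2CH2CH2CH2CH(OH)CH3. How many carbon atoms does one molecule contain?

7

Atom tally by fragment:
  NCCH2 → C:2 H:2 N:1
  CH2 → C:1 H:2
  CH2 → C:1 H:2
  CH2 → C:1 H:2
  CH(OH) → C:1 H:2 O:1
  CH3 → C:1 H:3
Element totals:
  C: 7
  H: 13
  N: 1
  O: 1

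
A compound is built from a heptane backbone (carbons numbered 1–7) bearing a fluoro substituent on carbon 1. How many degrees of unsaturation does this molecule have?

Atom tally by fragment:
  FCH2 → C:1 H:2 F:1
  CH2 → C:1 H:2
  CH2 → C:1 H:2
  CH2 → C:1 H:2
  CH2 → C:1 H:2
  CH2 → C:1 H:2
  CH3 → C:1 H:3
Element totals:
  C: 7
  H: 15
  F: 1
Molecular formula: C7H15F.
DoU = (2C + 2 + N − H − X) / 2 = (2·7 + 2 + 0 − 15 − 1) / 2 = 0.

0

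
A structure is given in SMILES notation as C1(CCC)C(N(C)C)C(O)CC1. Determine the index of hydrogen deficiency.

Atom tally by fragment:
  cyclopentane ring core → C:5 H:10
  (− 3 ring H displaced by substituents)
  + CH2CH2CH3 → C:3 H:7
  + N(CH3)2 → N:1 C:2 H:6
  + OH → O:1 H:1
Element totals:
  C: 10
  H: 21
  N: 1
  O: 1
Molecular formula: C10H21NO.
DoU = (2C + 2 + N − H − X) / 2 = (2·10 + 2 + 1 − 21 − 0) / 2 = 1.

1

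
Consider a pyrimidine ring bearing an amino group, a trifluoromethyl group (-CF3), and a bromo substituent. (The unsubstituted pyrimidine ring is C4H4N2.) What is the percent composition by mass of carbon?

Atom tally by fragment:
  pyrimidine ring core → C:4 H:4 N:2
  (− 3 ring H displaced by substituents)
  + NH2 → N:1 H:2
  + CF3 → C:1 F:3
  + Br → Br:1
Element totals:
  C: 5
  H: 3
  Br: 1
  F: 3
  N: 3
Molecular formula: C5H3BrF3N3.
Molar mass = 241.998 g/mol.
Mass from C: 5 × 12.011 = 60.055 g/mol.
%C = 60.055 / 241.998 × 100 = 24.82%.

24.82%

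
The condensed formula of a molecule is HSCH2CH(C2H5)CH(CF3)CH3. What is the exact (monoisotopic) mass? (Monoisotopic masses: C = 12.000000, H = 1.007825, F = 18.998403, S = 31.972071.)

186.0690

Element totals:
  C: 7
  H: 13
  F: 3
  S: 1
Molecular formula: C7H13F3S.
  M = 7(12.0) + 13(1.007825) + 3(18.998403) + 31.972071
    = 84.000000 + 13.101725 + 56.995209 + 31.972071 = 186.069005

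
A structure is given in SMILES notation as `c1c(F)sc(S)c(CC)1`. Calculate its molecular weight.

Atom tally by fragment:
  thiophene ring core → C:4 H:4 S:1
  (− 3 ring H displaced by substituents)
  + F → F:1
  + SH → S:1 H:1
  + C2H5 → C:2 H:5
Element totals:
  C: 6
  H: 7
  F: 1
  S: 2
Molecular formula: C6H7FS2.
  M = 6(12.011) + 7(1.008) + 18.998 + 2(32.06)
    = 72.066 + 7.056 + 18.998 + 64.120 = 162.240

162.24 g/mol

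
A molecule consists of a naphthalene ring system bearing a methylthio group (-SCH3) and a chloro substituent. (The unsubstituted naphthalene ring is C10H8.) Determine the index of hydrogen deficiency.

Atom tally by fragment:
  naphthalene ring system core → C:10 H:8
  (− 2 ring H displaced by substituents)
  + SCH3 → C:1 H:3 S:1
  + Cl → Cl:1
Element totals:
  C: 11
  H: 9
  Cl: 1
  S: 1
Molecular formula: C11H9ClS.
DoU = (2C + 2 + N − H − X) / 2 = (2·11 + 2 + 0 − 9 − 1) / 2 = 7.

7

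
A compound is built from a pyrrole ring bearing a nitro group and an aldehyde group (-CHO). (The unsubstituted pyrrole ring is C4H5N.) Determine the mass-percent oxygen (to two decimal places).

Atom tally by fragment:
  pyrrole ring core → C:4 H:5 N:1
  (− 2 ring H displaced by substituents)
  + NO2 → N:1 O:2
  + CHO → C:1 H:1 O:1
Element totals:
  C: 5
  H: 4
  N: 2
  O: 3
Molecular formula: C5H4N2O3.
Molar mass = 140.098 g/mol.
Mass from O: 3 × 15.999 = 47.997 g/mol.
%O = 47.997 / 140.098 × 100 = 34.26%.

34.26%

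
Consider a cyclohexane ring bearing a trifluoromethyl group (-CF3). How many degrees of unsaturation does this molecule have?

1

Atom tally by fragment:
  cyclohexane ring core → C:6 H:12
  (− 1 ring H displaced by substituents)
  + CF3 → C:1 F:3
Element totals:
  C: 7
  H: 11
  F: 3
Molecular formula: C7H11F3.
DoU = (2C + 2 + N − H − X) / 2 = (2·7 + 2 + 0 − 11 − 3) / 2 = 1.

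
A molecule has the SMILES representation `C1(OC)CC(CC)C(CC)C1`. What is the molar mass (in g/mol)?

Atom tally by fragment:
  cyclopentane ring core → C:5 H:10
  (− 3 ring H displaced by substituents)
  + OCH3 → C:1 H:3 O:1
  + C2H5 → C:2 H:5
  + C2H5 → C:2 H:5
Element totals:
  C: 10
  H: 20
  O: 1
Molecular formula: C10H20O.
  M = 10(12.011) + 20(1.008) + 15.999
    = 120.110 + 20.160 + 15.999 = 156.269

156.27 g/mol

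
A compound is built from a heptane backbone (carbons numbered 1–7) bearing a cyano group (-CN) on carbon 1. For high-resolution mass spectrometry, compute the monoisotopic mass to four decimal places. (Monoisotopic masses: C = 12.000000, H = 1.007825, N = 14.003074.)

125.1204

Atom tally by fragment:
  NCCH2 → C:2 H:2 N:1
  CH2 → C:1 H:2
  CH2 → C:1 H:2
  CH2 → C:1 H:2
  CH2 → C:1 H:2
  CH2 → C:1 H:2
  CH3 → C:1 H:3
Element totals:
  C: 8
  H: 15
  N: 1
Molecular formula: C8H15N.
  M = 8(12.0) + 15(1.007825) + 14.003074
    = 96.000000 + 15.117375 + 14.003074 = 125.120449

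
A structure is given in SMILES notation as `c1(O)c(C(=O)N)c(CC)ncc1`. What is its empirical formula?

Atom tally by fragment:
  pyridine ring core → C:5 H:5 N:1
  (− 3 ring H displaced by substituents)
  + OH → O:1 H:1
  + CONH2 → C:1 H:2 O:1 N:1
  + C2H5 → C:2 H:5
Element totals:
  C: 8
  H: 10
  N: 2
  O: 2
Molecular formula: C8H10N2O2.
gcd of subscripts = 2; dividing each by 2:
  C: 8/2 = 4
  H: 10/2 = 5
  N: 2/2 = 1
  O: 2/2 = 1

C4H5NO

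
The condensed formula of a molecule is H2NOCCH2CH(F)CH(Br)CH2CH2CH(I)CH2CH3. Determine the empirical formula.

Atom tally by fragment:
  H2NOCCH2 → C:2 H:4 O:1 N:1
  CH(F) → C:1 H:1 F:1
  CH(Br) → C:1 H:1 Br:1
  CH2 → C:1 H:2
  CH2 → C:1 H:2
  CH(I) → C:1 H:1 I:1
  CH2 → C:1 H:2
  CH3 → C:1 H:3
Element totals:
  C: 9
  H: 16
  Br: 1
  F: 1
  I: 1
  N: 1
  O: 1
Molecular formula: C9H16BrFINO.
gcd of subscripts (1, 9, 1, 16, 1, 1, 1) = 1, so the empirical formula equals the molecular formula.

C9H16BrFINO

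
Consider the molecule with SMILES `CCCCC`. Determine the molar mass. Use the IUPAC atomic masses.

72.15 g/mol

Atom tally by fragment:
  CH3 → C:1 H:3
  CH2 → C:1 H:2
  CH2 → C:1 H:2
  CH2 → C:1 H:2
  CH3 → C:1 H:3
Element totals:
  C: 5
  H: 12
Molecular formula: C5H12.
  M = 5(12.011) + 12(1.008)
    = 60.055 + 12.096 = 72.151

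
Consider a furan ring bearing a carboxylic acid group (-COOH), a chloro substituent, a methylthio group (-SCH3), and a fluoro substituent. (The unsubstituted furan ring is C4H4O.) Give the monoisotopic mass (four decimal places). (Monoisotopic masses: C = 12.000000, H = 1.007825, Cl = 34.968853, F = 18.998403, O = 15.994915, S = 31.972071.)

209.9554

Atom tally by fragment:
  furan ring core → C:4 H:4 O:1
  (− 4 ring H displaced by substituents)
  + COOH → C:1 H:1 O:2
  + Cl → Cl:1
  + SCH3 → C:1 H:3 S:1
  + F → F:1
Element totals:
  C: 6
  H: 4
  Cl: 1
  F: 1
  O: 3
  S: 1
Molecular formula: C6H4ClFO3S.
  M = 6(12.0) + 4(1.007825) + 34.968853 + 18.998403 + 3(15.994915) + 31.972071
    = 72.000000 + 4.031300 + 34.968853 + 18.998403 + 47.984745 + 31.972071 = 209.955372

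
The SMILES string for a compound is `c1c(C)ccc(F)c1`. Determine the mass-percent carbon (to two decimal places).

76.34%

Atom tally by fragment:
  benzene ring core → C:6 H:6
  (− 2 ring H displaced by substituents)
  + CH3 → C:1 H:3
  + F → F:1
Element totals:
  C: 7
  H: 7
  F: 1
Molecular formula: C7H7F.
Molar mass = 110.131 g/mol.
Mass from C: 7 × 12.011 = 84.077 g/mol.
%C = 84.077 / 110.131 × 100 = 76.34%.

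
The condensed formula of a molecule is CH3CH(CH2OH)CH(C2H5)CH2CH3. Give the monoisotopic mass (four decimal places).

130.1358

Atom tally by fragment:
  CH3 → C:1 H:3
  CH(CH2OH) → C:2 H:4 O:1
  CH(C2H5) → C:3 H:6
  CH2 → C:1 H:2
  CH3 → C:1 H:3
Element totals:
  C: 8
  H: 18
  O: 1
Molecular formula: C8H18O.
  M = 8(12.0) + 18(1.007825) + 15.994915
    = 96.000000 + 18.140850 + 15.994915 = 130.135765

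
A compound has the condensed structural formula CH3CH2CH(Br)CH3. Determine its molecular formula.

C4H9Br

Atom tally by fragment:
  CH3 → C:1 H:3
  CH2 → C:1 H:2
  CH(Br) → C:1 H:1 Br:1
  CH3 → C:1 H:3
Element totals:
  C: 4
  H: 9
  Br: 1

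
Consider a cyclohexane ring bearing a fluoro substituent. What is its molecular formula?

Atom tally by fragment:
  cyclohexane ring core → C:6 H:12
  (− 1 ring H displaced by substituents)
  + F → F:1
Element totals:
  C: 6
  H: 11
  F: 1

C6H11F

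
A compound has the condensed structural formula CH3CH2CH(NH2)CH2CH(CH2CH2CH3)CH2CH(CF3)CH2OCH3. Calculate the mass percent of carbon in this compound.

57.97%

Atom tally by fragment:
  CH3 → C:1 H:3
  CH2 → C:1 H:2
  CH(NH2) → C:1 H:3 N:1
  CH2 → C:1 H:2
  CH(CH2CH2CH3) → C:4 H:8
  CH2 → C:1 H:2
  CH(CF3) → C:2 H:1 F:3
  CH2OCH3 → C:2 H:5 O:1
Element totals:
  C: 13
  H: 26
  F: 3
  N: 1
  O: 1
Molecular formula: C13H26F3NO.
Molar mass = 269.351 g/mol.
Mass from C: 13 × 12.011 = 156.143 g/mol.
%C = 156.143 / 269.351 × 100 = 57.97%.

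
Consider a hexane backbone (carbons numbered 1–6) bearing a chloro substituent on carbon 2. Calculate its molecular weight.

Atom tally by fragment:
  CH3 → C:1 H:3
  CH(Cl) → C:1 H:1 Cl:1
  CH2 → C:1 H:2
  CH2 → C:1 H:2
  CH2 → C:1 H:2
  CH3 → C:1 H:3
Element totals:
  C: 6
  H: 13
  Cl: 1
Molecular formula: C6H13Cl.
  M = 6(12.011) + 13(1.008) + 35.45
    = 72.066 + 13.104 + 35.450 = 120.620

120.62 g/mol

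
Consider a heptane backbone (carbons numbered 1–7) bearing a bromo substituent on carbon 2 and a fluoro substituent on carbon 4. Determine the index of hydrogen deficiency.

0

Atom tally by fragment:
  CH3 → C:1 H:3
  CH(Br) → C:1 H:1 Br:1
  CH2 → C:1 H:2
  CH(F) → C:1 H:1 F:1
  CH2 → C:1 H:2
  CH2 → C:1 H:2
  CH3 → C:1 H:3
Element totals:
  C: 7
  H: 14
  Br: 1
  F: 1
Molecular formula: C7H14BrF.
DoU = (2C + 2 + N − H − X) / 2 = (2·7 + 2 + 0 − 14 − 2) / 2 = 0.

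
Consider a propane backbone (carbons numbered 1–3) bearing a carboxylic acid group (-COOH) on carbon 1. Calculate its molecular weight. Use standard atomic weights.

Atom tally by fragment:
  HOOCCH2 → C:2 H:3 O:2
  CH2 → C:1 H:2
  CH3 → C:1 H:3
Element totals:
  C: 4
  H: 8
  O: 2
Molecular formula: C4H8O2.
  M = 4(12.011) + 8(1.008) + 2(15.999)
    = 48.044 + 8.064 + 31.998 = 88.106

88.11 g/mol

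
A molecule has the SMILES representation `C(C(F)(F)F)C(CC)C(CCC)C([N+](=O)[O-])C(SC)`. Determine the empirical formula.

C12H22F3NO2S

Atom tally by fragment:
  F3CCH2 → C:2 H:2 F:3
  CH(C2H5) → C:3 H:6
  CH(CH2CH2CH3) → C:4 H:8
  CH(NO2) → C:1 H:1 N:1 O:2
  CH2SCH3 → C:2 H:5 S:1
Element totals:
  C: 12
  H: 22
  F: 3
  N: 1
  O: 2
  S: 1
Molecular formula: C12H22F3NO2S.
gcd of subscripts (12, 3, 22, 1, 2, 1) = 1, so the empirical formula equals the molecular formula.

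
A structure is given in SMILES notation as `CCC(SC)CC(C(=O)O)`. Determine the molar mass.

Atom tally by fragment:
  CH3 → C:1 H:3
  CH2 → C:1 H:2
  CH(SCH3) → C:2 H:4 S:1
  CH2 → C:1 H:2
  CH2COOH → C:2 H:3 O:2
Element totals:
  C: 7
  H: 14
  O: 2
  S: 1
Molecular formula: C7H14O2S.
  M = 7(12.011) + 14(1.008) + 2(15.999) + 32.06
    = 84.077 + 14.112 + 31.998 + 32.060 = 162.247

162.25 g/mol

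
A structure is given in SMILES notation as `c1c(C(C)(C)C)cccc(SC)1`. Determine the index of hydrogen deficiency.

Atom tally by fragment:
  benzene ring core → C:6 H:6
  (− 2 ring H displaced by substituents)
  + C(CH3)3 → C:4 H:9
  + SCH3 → C:1 H:3 S:1
Element totals:
  C: 11
  H: 16
  S: 1
Molecular formula: C11H16S.
DoU = (2C + 2 + N − H − X) / 2 = (2·11 + 2 + 0 − 16 − 0) / 2 = 4.

4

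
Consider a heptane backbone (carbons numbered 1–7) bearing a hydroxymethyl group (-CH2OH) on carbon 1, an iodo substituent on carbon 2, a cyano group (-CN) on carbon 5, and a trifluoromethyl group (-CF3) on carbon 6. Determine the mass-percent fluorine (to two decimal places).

16.32%

Atom tally by fragment:
  HOCH2CH2 → C:2 H:5 O:1
  CH(I) → C:1 H:1 I:1
  CH2 → C:1 H:2
  CH2 → C:1 H:2
  CH(CN) → C:2 H:1 N:1
  CH(CF3) → C:2 H:1 F:3
  CH3 → C:1 H:3
Element totals:
  C: 10
  H: 15
  F: 3
  I: 1
  N: 1
  O: 1
Molecular formula: C10H15F3INO.
Molar mass = 349.134 g/mol.
Mass from F: 3 × 18.998 = 56.994 g/mol.
%F = 56.994 / 349.134 × 100 = 16.32%.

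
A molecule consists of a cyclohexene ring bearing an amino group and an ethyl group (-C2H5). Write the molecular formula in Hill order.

C8H15N

Atom tally by fragment:
  cyclohexene ring core → C:6 H:10
  (− 2 ring H displaced by substituents)
  + NH2 → N:1 H:2
  + C2H5 → C:2 H:5
Element totals:
  C: 8
  H: 15
  N: 1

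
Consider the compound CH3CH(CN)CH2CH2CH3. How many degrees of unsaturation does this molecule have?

2

Element totals:
  C: 6
  H: 11
  N: 1
Molecular formula: C6H11N.
DoU = (2C + 2 + N − H − X) / 2 = (2·6 + 2 + 1 − 11 − 0) / 2 = 2.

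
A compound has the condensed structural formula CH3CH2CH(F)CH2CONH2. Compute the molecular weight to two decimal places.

Atom tally by fragment:
  CH3 → C:1 H:3
  CH2 → C:1 H:2
  CH(F) → C:1 H:1 F:1
  CH2CONH2 → C:2 H:4 O:1 N:1
Element totals:
  C: 5
  H: 10
  F: 1
  N: 1
  O: 1
Molecular formula: C5H10FNO.
  M = 5(12.011) + 10(1.008) + 18.998 + 14.007 + 15.999
    = 60.055 + 10.080 + 18.998 + 14.007 + 15.999 = 119.139

119.14 g/mol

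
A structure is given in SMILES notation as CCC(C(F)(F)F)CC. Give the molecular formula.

Atom tally by fragment:
  CH3 → C:1 H:3
  CH2 → C:1 H:2
  CH(CF3) → C:2 H:1 F:3
  CH2 → C:1 H:2
  CH3 → C:1 H:3
Element totals:
  C: 6
  H: 11
  F: 3

C6H11F3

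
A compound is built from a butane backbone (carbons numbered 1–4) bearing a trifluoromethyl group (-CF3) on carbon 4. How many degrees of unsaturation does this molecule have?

0

Atom tally by fragment:
  CH3 → C:1 H:3
  CH2 → C:1 H:2
  CH2 → C:1 H:2
  CH2CF3 → C:2 H:2 F:3
Element totals:
  C: 5
  H: 9
  F: 3
Molecular formula: C5H9F3.
DoU = (2C + 2 + N − H − X) / 2 = (2·5 + 2 + 0 − 9 − 3) / 2 = 0.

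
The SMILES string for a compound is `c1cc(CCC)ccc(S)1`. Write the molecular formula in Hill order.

C9H12S

Atom tally by fragment:
  benzene ring core → C:6 H:6
  (− 2 ring H displaced by substituents)
  + CH2CH2CH3 → C:3 H:7
  + SH → S:1 H:1
Element totals:
  C: 9
  H: 12
  S: 1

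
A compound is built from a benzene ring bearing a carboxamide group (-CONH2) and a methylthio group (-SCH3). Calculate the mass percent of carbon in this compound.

57.46%

Atom tally by fragment:
  benzene ring core → C:6 H:6
  (− 2 ring H displaced by substituents)
  + CONH2 → C:1 H:2 O:1 N:1
  + SCH3 → C:1 H:3 S:1
Element totals:
  C: 8
  H: 9
  N: 1
  O: 1
  S: 1
Molecular formula: C8H9NOS.
Molar mass = 167.226 g/mol.
Mass from C: 8 × 12.011 = 96.088 g/mol.
%C = 96.088 / 167.226 × 100 = 57.46%.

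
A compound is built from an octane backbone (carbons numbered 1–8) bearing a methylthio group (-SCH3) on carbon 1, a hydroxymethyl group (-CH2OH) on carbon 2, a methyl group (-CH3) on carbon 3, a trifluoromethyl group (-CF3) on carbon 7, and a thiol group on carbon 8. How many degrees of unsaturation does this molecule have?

Atom tally by fragment:
  CH3SCH2 → C:2 H:5 S:1
  CH(CH2OH) → C:2 H:4 O:1
  CH(CH3) → C:2 H:4
  CH2 → C:1 H:2
  CH2 → C:1 H:2
  CH2 → C:1 H:2
  CH(CF3) → C:2 H:1 F:3
  CH2SH → C:1 H:3 S:1
Element totals:
  C: 12
  H: 23
  F: 3
  O: 1
  S: 2
Molecular formula: C12H23F3OS2.
DoU = (2C + 2 + N − H − X) / 2 = (2·12 + 2 + 0 − 23 − 3) / 2 = 0.

0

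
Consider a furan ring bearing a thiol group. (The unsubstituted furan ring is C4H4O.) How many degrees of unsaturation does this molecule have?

3

Atom tally by fragment:
  furan ring core → C:4 H:4 O:1
  (− 1 ring H displaced by substituents)
  + SH → S:1 H:1
Element totals:
  C: 4
  H: 4
  O: 1
  S: 1
Molecular formula: C4H4OS.
DoU = (2C + 2 + N − H − X) / 2 = (2·4 + 2 + 0 − 4 − 0) / 2 = 3.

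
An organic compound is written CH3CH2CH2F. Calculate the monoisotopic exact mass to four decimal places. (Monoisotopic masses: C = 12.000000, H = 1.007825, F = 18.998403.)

62.0532

Element totals:
  C: 3
  H: 7
  F: 1
Molecular formula: C3H7F.
  M = 3(12.0) + 7(1.007825) + 18.998403
    = 36.000000 + 7.054775 + 18.998403 = 62.053178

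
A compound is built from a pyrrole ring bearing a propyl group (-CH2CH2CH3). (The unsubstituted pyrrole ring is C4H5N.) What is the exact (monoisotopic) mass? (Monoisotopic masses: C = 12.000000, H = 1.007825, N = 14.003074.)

109.0891

Atom tally by fragment:
  pyrrole ring core → C:4 H:5 N:1
  (− 1 ring H displaced by substituents)
  + CH2CH2CH3 → C:3 H:7
Element totals:
  C: 7
  H: 11
  N: 1
Molecular formula: C7H11N.
  M = 7(12.0) + 11(1.007825) + 14.003074
    = 84.000000 + 11.086075 + 14.003074 = 109.089149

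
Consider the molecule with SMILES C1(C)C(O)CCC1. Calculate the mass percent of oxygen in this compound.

Atom tally by fragment:
  cyclopentane ring core → C:5 H:10
  (− 2 ring H displaced by substituents)
  + CH3 → C:1 H:3
  + OH → O:1 H:1
Element totals:
  C: 6
  H: 12
  O: 1
Molecular formula: C6H12O.
Molar mass = 100.161 g/mol.
Mass from O: 1 × 15.999 = 15.999 g/mol.
%O = 15.999 / 100.161 × 100 = 15.97%.

15.97%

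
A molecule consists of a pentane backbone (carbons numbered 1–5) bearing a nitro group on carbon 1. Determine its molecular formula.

Atom tally by fragment:
  O2NCH2 → C:1 H:2 N:1 O:2
  CH2 → C:1 H:2
  CH2 → C:1 H:2
  CH2 → C:1 H:2
  CH3 → C:1 H:3
Element totals:
  C: 5
  H: 11
  N: 1
  O: 2

C5H11NO2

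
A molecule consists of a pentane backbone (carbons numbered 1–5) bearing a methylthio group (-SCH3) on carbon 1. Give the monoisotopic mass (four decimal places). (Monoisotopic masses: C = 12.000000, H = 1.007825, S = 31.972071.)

Atom tally by fragment:
  CH3SCH2 → C:2 H:5 S:1
  CH2 → C:1 H:2
  CH2 → C:1 H:2
  CH2 → C:1 H:2
  CH3 → C:1 H:3
Element totals:
  C: 6
  H: 14
  S: 1
Molecular formula: C6H14S.
  M = 6(12.0) + 14(1.007825) + 31.972071
    = 72.000000 + 14.109550 + 31.972071 = 118.081621

118.0816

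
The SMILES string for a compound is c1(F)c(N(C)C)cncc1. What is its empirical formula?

C7H9FN2

Atom tally by fragment:
  pyridine ring core → C:5 H:5 N:1
  (− 2 ring H displaced by substituents)
  + F → F:1
  + N(CH3)2 → N:1 C:2 H:6
Element totals:
  C: 7
  H: 9
  F: 1
  N: 2
Molecular formula: C7H9FN2.
gcd of subscripts (7, 1, 9, 2) = 1, so the empirical formula equals the molecular formula.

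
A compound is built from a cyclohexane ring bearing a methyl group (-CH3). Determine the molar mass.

98.19 g/mol

Atom tally by fragment:
  cyclohexane ring core → C:6 H:12
  (− 1 ring H displaced by substituents)
  + CH3 → C:1 H:3
Element totals:
  C: 7
  H: 14
Molecular formula: C7H14.
  M = 7(12.011) + 14(1.008)
    = 84.077 + 14.112 = 98.189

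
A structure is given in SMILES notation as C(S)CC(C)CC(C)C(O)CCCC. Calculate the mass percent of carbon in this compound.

65.99%

Atom tally by fragment:
  HSCH2 → C:1 H:3 S:1
  CH2 → C:1 H:2
  CH(CH3) → C:2 H:4
  CH2 → C:1 H:2
  CH(CH3) → C:2 H:4
  CH(OH) → C:1 H:2 O:1
  CH2 → C:1 H:2
  CH2 → C:1 H:2
  CH2 → C:1 H:2
  CH3 → C:1 H:3
Element totals:
  C: 12
  H: 26
  O: 1
  S: 1
Molecular formula: C12H26OS.
Molar mass = 218.399 g/mol.
Mass from C: 12 × 12.011 = 144.132 g/mol.
%C = 144.132 / 218.399 × 100 = 65.99%.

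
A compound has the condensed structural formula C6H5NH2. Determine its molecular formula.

C6H7N

Element totals:
  C: 6
  H: 7
  N: 1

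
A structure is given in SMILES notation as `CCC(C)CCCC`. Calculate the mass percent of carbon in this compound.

84.12%

Atom tally by fragment:
  CH3 → C:1 H:3
  CH2 → C:1 H:2
  CH(CH3) → C:2 H:4
  CH2 → C:1 H:2
  CH2 → C:1 H:2
  CH2 → C:1 H:2
  CH3 → C:1 H:3
Element totals:
  C: 8
  H: 18
Molecular formula: C8H18.
Molar mass = 114.232 g/mol.
Mass from C: 8 × 12.011 = 96.088 g/mol.
%C = 96.088 / 114.232 × 100 = 84.12%.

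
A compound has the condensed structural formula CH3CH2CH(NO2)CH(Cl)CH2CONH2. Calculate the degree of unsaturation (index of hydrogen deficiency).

Element totals:
  C: 6
  H: 11
  Cl: 1
  N: 2
  O: 3
Molecular formula: C6H11ClN2O3.
DoU = (2C + 2 + N − H − X) / 2 = (2·6 + 2 + 2 − 11 − 1) / 2 = 2.

2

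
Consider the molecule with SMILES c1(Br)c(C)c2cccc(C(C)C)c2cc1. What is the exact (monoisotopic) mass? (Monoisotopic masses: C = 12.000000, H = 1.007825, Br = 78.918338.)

262.0357

Atom tally by fragment:
  naphthalene ring system core → C:10 H:8
  (− 3 ring H displaced by substituents)
  + Br → Br:1
  + CH3 → C:1 H:3
  + CH(CH3)2 → C:3 H:7
Element totals:
  C: 14
  H: 15
  Br: 1
Molecular formula: C14H15Br.
  M = 14(12.0) + 15(1.007825) + 78.918338
    = 168.000000 + 15.117375 + 78.918338 = 262.035713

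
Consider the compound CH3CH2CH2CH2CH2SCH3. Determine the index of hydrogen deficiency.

0

Atom tally by fragment:
  CH3 → C:1 H:3
  CH2 → C:1 H:2
  CH2 → C:1 H:2
  CH2 → C:1 H:2
  CH2SCH3 → C:2 H:5 S:1
Element totals:
  C: 6
  H: 14
  S: 1
Molecular formula: C6H14S.
DoU = (2C + 2 + N − H − X) / 2 = (2·6 + 2 + 0 − 14 − 0) / 2 = 0.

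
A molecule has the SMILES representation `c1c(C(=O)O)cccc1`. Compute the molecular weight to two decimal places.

Atom tally by fragment:
  benzene ring core → C:6 H:6
  (− 1 ring H displaced by substituents)
  + COOH → C:1 H:1 O:2
Element totals:
  C: 7
  H: 6
  O: 2
Molecular formula: C7H6O2.
  M = 7(12.011) + 6(1.008) + 2(15.999)
    = 84.077 + 6.048 + 31.998 = 122.123

122.12 g/mol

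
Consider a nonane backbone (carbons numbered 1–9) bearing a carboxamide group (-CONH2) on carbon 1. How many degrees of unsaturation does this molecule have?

1

Atom tally by fragment:
  H2NOCCH2 → C:2 H:4 O:1 N:1
  CH2 → C:1 H:2
  CH2 → C:1 H:2
  CH2 → C:1 H:2
  CH2 → C:1 H:2
  CH2 → C:1 H:2
  CH2 → C:1 H:2
  CH2 → C:1 H:2
  CH3 → C:1 H:3
Element totals:
  C: 10
  H: 21
  N: 1
  O: 1
Molecular formula: C10H21NO.
DoU = (2C + 2 + N − H − X) / 2 = (2·10 + 2 + 1 − 21 − 0) / 2 = 1.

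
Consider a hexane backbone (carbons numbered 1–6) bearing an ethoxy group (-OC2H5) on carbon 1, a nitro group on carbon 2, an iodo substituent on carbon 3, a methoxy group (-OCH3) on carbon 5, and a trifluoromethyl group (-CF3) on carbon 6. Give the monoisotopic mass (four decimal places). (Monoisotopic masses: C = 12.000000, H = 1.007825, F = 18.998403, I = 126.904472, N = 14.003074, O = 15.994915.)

Atom tally by fragment:
  C2H5OCH2 → C:3 H:7 O:1
  CH(NO2) → C:1 H:1 N:1 O:2
  CH(I) → C:1 H:1 I:1
  CH2 → C:1 H:2
  CH(OCH3) → C:2 H:4 O:1
  CH2CF3 → C:2 H:2 F:3
Element totals:
  C: 10
  H: 17
  F: 3
  I: 1
  N: 1
  O: 4
Molecular formula: C10H17F3INO4.
  M = 10(12.0) + 17(1.007825) + 3(18.998403) + 126.904472 + 14.003074 + 4(15.994915)
    = 120.000000 + 17.133025 + 56.995209 + 126.904472 + 14.003074 + 63.979660 = 399.015440

399.0154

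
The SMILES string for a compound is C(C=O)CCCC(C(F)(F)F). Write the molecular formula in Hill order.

C7H11F3O

Atom tally by fragment:
  OHCCH2 → C:2 H:3 O:1
  CH2 → C:1 H:2
  CH2 → C:1 H:2
  CH2 → C:1 H:2
  CH2CF3 → C:2 H:2 F:3
Element totals:
  C: 7
  H: 11
  F: 3
  O: 1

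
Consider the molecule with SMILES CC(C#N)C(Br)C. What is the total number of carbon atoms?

5

Atom tally by fragment:
  CH3 → C:1 H:3
  CH(CN) → C:2 H:1 N:1
  CH(Br) → C:1 H:1 Br:1
  CH3 → C:1 H:3
Element totals:
  C: 5
  H: 8
  Br: 1
  N: 1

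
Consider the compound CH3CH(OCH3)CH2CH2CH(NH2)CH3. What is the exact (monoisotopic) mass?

131.1310

Atom tally by fragment:
  CH3 → C:1 H:3
  CH(OCH3) → C:2 H:4 O:1
  CH2 → C:1 H:2
  CH2 → C:1 H:2
  CH(NH2) → C:1 H:3 N:1
  CH3 → C:1 H:3
Element totals:
  C: 7
  H: 17
  N: 1
  O: 1
Molecular formula: C7H17NO.
  M = 7(12.0) + 17(1.007825) + 14.003074 + 15.994915
    = 84.000000 + 17.133025 + 14.003074 + 15.994915 = 131.131014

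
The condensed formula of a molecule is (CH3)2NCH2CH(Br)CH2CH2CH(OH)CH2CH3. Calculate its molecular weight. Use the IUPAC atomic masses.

Atom tally by fragment:
  (CH3)2NCH2 → C:3 H:8 N:1
  CH(Br) → C:1 H:1 Br:1
  CH2 → C:1 H:2
  CH2 → C:1 H:2
  CH(OH) → C:1 H:2 O:1
  CH2 → C:1 H:2
  CH3 → C:1 H:3
Element totals:
  C: 9
  H: 20
  Br: 1
  N: 1
  O: 1
Molecular formula: C9H20BrNO.
  M = 9(12.011) + 20(1.008) + 79.904 + 14.007 + 15.999
    = 108.099 + 20.160 + 79.904 + 14.007 + 15.999 = 238.169

238.17 g/mol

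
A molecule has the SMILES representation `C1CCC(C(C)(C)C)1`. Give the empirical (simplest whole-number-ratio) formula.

Atom tally by fragment:
  cyclobutane ring core → C:4 H:8
  (− 1 ring H displaced by substituents)
  + C(CH3)3 → C:4 H:9
Element totals:
  C: 8
  H: 16
Molecular formula: C8H16.
gcd of subscripts = 8; dividing each by 8:
  C: 8/8 = 1
  H: 16/8 = 2

CH2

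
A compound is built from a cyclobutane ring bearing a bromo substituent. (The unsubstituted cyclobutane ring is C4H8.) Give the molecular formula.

Atom tally by fragment:
  cyclobutane ring core → C:4 H:8
  (− 1 ring H displaced by substituents)
  + Br → Br:1
Element totals:
  C: 4
  H: 7
  Br: 1

C4H7Br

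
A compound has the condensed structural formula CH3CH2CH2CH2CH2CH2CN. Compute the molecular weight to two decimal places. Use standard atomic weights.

111.19 g/mol

Atom tally by fragment:
  CH3 → C:1 H:3
  CH2 → C:1 H:2
  CH2 → C:1 H:2
  CH2 → C:1 H:2
  CH2 → C:1 H:2
  CH2CN → C:2 H:2 N:1
Element totals:
  C: 7
  H: 13
  N: 1
Molecular formula: C7H13N.
  M = 7(12.011) + 13(1.008) + 14.007
    = 84.077 + 13.104 + 14.007 = 111.188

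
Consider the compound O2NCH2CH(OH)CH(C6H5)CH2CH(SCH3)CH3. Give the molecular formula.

Atom tally by fragment:
  O2NCH2 → C:1 H:2 N:1 O:2
  CH(OH) → C:1 H:2 O:1
  CH(C6H5) → C:7 H:6
  CH2 → C:1 H:2
  CH(SCH3) → C:2 H:4 S:1
  CH3 → C:1 H:3
Element totals:
  C: 13
  H: 19
  N: 1
  O: 3
  S: 1

C13H19NO3S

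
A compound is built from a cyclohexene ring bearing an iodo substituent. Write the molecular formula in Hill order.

Atom tally by fragment:
  cyclohexene ring core → C:6 H:10
  (− 1 ring H displaced by substituents)
  + I → I:1
Element totals:
  C: 6
  H: 9
  I: 1

C6H9I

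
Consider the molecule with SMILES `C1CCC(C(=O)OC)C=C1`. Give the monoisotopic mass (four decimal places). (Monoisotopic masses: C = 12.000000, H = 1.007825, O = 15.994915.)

140.0837

Atom tally by fragment:
  cyclohexene ring core → C:6 H:10
  (− 1 ring H displaced by substituents)
  + COOCH3 → C:2 H:3 O:2
Element totals:
  C: 8
  H: 12
  O: 2
Molecular formula: C8H12O2.
  M = 8(12.0) + 12(1.007825) + 2(15.994915)
    = 96.000000 + 12.093900 + 31.989830 = 140.083730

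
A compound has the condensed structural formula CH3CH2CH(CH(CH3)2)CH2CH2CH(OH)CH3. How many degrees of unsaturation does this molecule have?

Element totals:
  C: 10
  H: 22
  O: 1
Molecular formula: C10H22O.
DoU = (2C + 2 + N − H − X) / 2 = (2·10 + 2 + 0 − 22 − 0) / 2 = 0.

0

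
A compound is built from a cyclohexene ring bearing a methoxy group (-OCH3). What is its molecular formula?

C7H12O

Atom tally by fragment:
  cyclohexene ring core → C:6 H:10
  (− 1 ring H displaced by substituents)
  + OCH3 → C:1 H:3 O:1
Element totals:
  C: 7
  H: 12
  O: 1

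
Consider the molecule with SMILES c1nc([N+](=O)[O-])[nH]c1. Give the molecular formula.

Atom tally by fragment:
  imidazole ring core → C:3 H:4 N:2
  (− 1 ring H displaced by substituents)
  + NO2 → N:1 O:2
Element totals:
  C: 3
  H: 3
  N: 3
  O: 2

C3H3N3O2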